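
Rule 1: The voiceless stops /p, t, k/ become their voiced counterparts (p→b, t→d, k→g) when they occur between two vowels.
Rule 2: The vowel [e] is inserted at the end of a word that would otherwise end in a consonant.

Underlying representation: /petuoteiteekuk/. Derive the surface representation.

Rule 1 (intervocalic voicing): /t/ is a voiceless stop between vowels /e/ and /u/, so it voices to [d]. /t/ is a voiceless stop between vowels /o/ and /e/, so it voices to [d]. /t/ is a voiceless stop between vowels /i/ and /e/, so it voices to [d]. /k/ is a voiceless stop between vowels /e/ and /u/, so it voices to [g]. /petuoteiteekuk/ → peduodeideeguk.
Rule 2 (final e-epenthesis): the form ends in the consonant /k/, so [e] is inserted word-finally. /peduodeideeguk/ → peduodeideeguke.

peduodeideeguke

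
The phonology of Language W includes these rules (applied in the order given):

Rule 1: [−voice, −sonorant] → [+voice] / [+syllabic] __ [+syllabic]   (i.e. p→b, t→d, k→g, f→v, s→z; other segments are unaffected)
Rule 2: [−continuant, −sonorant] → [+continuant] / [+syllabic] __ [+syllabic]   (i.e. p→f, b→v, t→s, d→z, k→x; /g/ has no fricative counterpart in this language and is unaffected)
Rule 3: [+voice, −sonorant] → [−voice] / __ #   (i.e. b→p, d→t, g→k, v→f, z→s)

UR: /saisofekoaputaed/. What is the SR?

Rule 1 (intervocalic voicing): /s/ is a voiceless obstruent between vowels /i/ and /o/, so it voices to [z]. /f/ is a voiceless obstruent between vowels /o/ and /e/, so it voices to [v]. /k/ is a voiceless obstruent between vowels /e/ and /o/, so it voices to [g]. /p/ is a voiceless obstruent between vowels /a/ and /u/, so it voices to [b]. /t/ is a voiceless obstruent between vowels /u/ and /a/, so it voices to [d]. /saisofekoaputaed/ → saizovegoabudaed.
Rule 2 (intervocalic spirantization): /b/ is a stop between vowels /a/ and /u/, so it spirantizes to the fricative [v]. /d/ is a stop between vowels /u/ and /a/, so it spirantizes to the fricative [z]. /saizovegoabudaed/ → saizovegoavuzaed.
Rule 3 (final devoicing): /d/ is a voiced obstruent in word-final position, so it devoices to [t]. /saizovegoavuzaed/ → saizovegoavuzaet.

saizovegoavuzaet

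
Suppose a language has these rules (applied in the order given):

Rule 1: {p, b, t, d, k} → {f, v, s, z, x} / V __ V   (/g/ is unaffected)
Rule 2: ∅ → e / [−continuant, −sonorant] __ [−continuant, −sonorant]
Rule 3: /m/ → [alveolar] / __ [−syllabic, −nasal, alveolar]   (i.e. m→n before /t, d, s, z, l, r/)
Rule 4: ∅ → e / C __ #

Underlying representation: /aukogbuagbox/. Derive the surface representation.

auxogebuageboxe

Rule 1 (intervocalic spirantization): /k/ is a stop between vowels /u/ and /o/, so it spirantizes to the fricative [x]. /aukogbuagbox/ → auxogbuagbox.
Rule 2 (stop-cluster e-epenthesis): /g/ and /b/ form a stop–stop cluster, so [e] is inserted between them. /g/ and /b/ form a stop–stop cluster, so [e] is inserted between them. /auxogbuagbox/ → auxogebuagebox.
Rule 3 (nasal place assimilation): no segment meets the environment; /auxogebuagebox/ is unchanged.
Rule 4 (final e-epenthesis): the form ends in the consonant /x/, so [e] is inserted word-finally. /auxogebuagebox/ → auxogebuageboxe.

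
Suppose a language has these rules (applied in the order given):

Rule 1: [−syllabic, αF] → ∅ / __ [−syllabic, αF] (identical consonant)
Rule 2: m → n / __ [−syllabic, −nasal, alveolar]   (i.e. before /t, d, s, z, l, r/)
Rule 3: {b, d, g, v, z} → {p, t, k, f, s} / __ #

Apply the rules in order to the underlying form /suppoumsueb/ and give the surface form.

supounsuep

Rule 1 (degemination): /pp/ is a geminate; the first /p/ deletes. /suppoumsueb/ → supoumsueb.
Rule 2 (nasal place assimilation): /m/ precedes the alveolar consonant /s/, so it assimilates in place to [n]. /supoumsueb/ → supounsueb.
Rule 3 (final devoicing): /b/ is a voiced obstruent in word-final position, so it devoices to [p]. /supounsueb/ → supounsuep.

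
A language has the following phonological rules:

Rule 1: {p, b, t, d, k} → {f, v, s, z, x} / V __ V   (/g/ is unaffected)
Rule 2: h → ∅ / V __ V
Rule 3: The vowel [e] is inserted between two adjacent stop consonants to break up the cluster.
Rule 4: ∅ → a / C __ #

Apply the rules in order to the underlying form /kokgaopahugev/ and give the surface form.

Rule 1 (intervocalic spirantization): /p/ is a stop between vowels /o/ and /a/, so it spirantizes to the fricative [f]. /kokgaopahugev/ → kokgaofahugev.
Rule 2 (intervocalic h-deletion): /h/ occurs between vowels /a/ and /u/, so it deletes. /kokgaofahugev/ → kokgaofaugev.
Rule 3 (stop-cluster e-epenthesis): /k/ and /g/ form a stop–stop cluster, so [e] is inserted between them. /kokgaofaugev/ → kokegaofaugev.
Rule 4 (final a-epenthesis): the form ends in the consonant /v/, so [a] is inserted word-finally. /kokegaofaugev/ → kokegaofaugeva.

kokegaofaugeva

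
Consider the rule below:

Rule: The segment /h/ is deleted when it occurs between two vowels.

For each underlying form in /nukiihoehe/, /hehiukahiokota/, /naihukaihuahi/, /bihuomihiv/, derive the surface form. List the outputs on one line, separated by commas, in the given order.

/nukiihoehe/: /h/ occurs between vowels /i/ and /o/, so it deletes. /h/ occurs between vowels /e/ and /e/, so it deletes. → [nukiioee].
/hehiukahiokota/: /h/ occurs between vowels /e/ and /i/, so it deletes. /h/ occurs between vowels /a/ and /i/, so it deletes. → [heiukaiokota].
/naihukaihuahi/: /h/ occurs between vowels /i/ and /u/, so it deletes. /h/ occurs between vowels /i/ and /u/, so it deletes. /h/ occurs between vowels /a/ and /i/, so it deletes. → [naiukaiuai].
/bihuomihiv/: /h/ occurs between vowels /i/ and /u/, so it deletes. /h/ occurs between vowels /i/ and /i/, so it deletes. → [biuomiiv].

nukiioee, heiukaiokota, naiukaiuai, biuomiiv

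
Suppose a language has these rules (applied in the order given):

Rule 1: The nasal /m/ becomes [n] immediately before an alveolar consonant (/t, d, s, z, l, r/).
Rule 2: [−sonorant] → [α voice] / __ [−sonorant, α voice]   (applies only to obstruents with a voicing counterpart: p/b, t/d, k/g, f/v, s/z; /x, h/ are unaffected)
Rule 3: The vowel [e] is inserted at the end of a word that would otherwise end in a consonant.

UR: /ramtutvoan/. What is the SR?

Rule 1 (nasal place assimilation): /m/ precedes the alveolar consonant /t/, so it assimilates in place to [n]. /ramtutvoan/ → rantutvoan.
Rule 2 (regressive voicing assimilation): /t/ precedes the voiced obstruent /v/, so it voices to [d] by assimilation. /rantutvoan/ → rantudvoan.
Rule 3 (final e-epenthesis): the form ends in the consonant /n/, so [e] is inserted word-finally. /rantudvoan/ → rantudvoane.

rantudvoane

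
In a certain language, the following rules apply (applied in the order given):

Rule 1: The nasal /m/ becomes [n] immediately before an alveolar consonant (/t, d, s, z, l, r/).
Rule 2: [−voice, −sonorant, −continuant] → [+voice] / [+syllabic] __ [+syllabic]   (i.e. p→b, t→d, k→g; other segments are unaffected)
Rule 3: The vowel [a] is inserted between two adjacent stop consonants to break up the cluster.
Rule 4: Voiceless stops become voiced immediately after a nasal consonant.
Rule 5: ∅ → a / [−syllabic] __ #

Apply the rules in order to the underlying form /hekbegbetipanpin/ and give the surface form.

Rule 1 (nasal place assimilation): no segment meets the environment; /hekbegbetipanpin/ is unchanged.
Rule 2 (intervocalic voicing): /t/ is a voiceless stop between vowels /e/ and /i/, so it voices to [d]. /p/ is a voiceless stop between vowels /i/ and /a/, so it voices to [b]. /hekbegbetipanpin/ → hekbegbedibanpin.
Rule 3 (stop-cluster a-epenthesis): /k/ and /b/ form a stop–stop cluster, so [a] is inserted between them. /g/ and /b/ form a stop–stop cluster, so [a] is inserted between them. /hekbegbedibanpin/ → hekabegabedibanpin.
Rule 4 (post-nasal voicing): /p/ is a voiceless stop immediately after the nasal /n/, so it voices to [b]. /hekabegabedibanpin/ → hekabegabedibanbin.
Rule 5 (final a-epenthesis): the form ends in the consonant /n/, so [a] is inserted word-finally. /hekabegabedibanbin/ → hekabegabedibanbina.

hekabegabedibanbina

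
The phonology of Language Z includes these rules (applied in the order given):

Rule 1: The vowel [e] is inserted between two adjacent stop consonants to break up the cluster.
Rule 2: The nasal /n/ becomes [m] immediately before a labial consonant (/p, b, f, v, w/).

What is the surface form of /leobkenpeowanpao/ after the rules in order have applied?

Rule 1 (stop-cluster e-epenthesis): /b/ and /k/ form a stop–stop cluster, so [e] is inserted between them. /leobkenpeowanpao/ → leobekenpeowanpao.
Rule 2 (nasal place assimilation): /n/ precedes the labial consonant /p/, so it assimilates in place to [m]. /n/ precedes the labial consonant /p/, so it assimilates in place to [m]. /leobekenpeowanpao/ → leobekempeowampao.

leobekempeowampao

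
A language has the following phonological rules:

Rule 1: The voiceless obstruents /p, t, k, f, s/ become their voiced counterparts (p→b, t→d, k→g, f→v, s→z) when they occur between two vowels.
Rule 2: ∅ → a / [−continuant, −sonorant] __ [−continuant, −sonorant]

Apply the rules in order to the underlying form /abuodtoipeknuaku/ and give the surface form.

Rule 1 (intervocalic voicing): /p/ is a voiceless obstruent between vowels /i/ and /e/, so it voices to [b]. /k/ is a voiceless obstruent between vowels /a/ and /u/, so it voices to [g]. /abuodtoipeknuaku/ → abuodtoibeknuagu.
Rule 2 (stop-cluster a-epenthesis): /d/ and /t/ form a stop–stop cluster, so [a] is inserted between them. /abuodtoibeknuagu/ → abuodatoibeknuagu.

abuodatoibeknuagu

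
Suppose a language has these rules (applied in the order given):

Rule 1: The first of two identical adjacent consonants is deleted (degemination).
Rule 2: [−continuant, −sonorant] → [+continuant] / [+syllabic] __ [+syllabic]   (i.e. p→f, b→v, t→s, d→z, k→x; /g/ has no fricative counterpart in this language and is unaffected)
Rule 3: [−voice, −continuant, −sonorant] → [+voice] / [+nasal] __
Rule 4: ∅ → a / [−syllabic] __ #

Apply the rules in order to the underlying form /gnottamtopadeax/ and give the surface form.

Rule 1 (degemination): /tt/ is a geminate; the first /t/ deletes. /gnottamtopadeax/ → gnotamtopadeax.
Rule 2 (intervocalic spirantization): /t/ is a stop between vowels /o/ and /a/, so it spirantizes to the fricative [s]. /p/ is a stop between vowels /o/ and /a/, so it spirantizes to the fricative [f]. /d/ is a stop between vowels /a/ and /e/, so it spirantizes to the fricative [z]. /gnotamtopadeax/ → gnosamtofazeax.
Rule 3 (post-nasal voicing): /t/ is a voiceless stop immediately after the nasal /m/, so it voices to [d]. /gnosamtofazeax/ → gnosamdofazeax.
Rule 4 (final a-epenthesis): the form ends in the consonant /x/, so [a] is inserted word-finally. /gnosamdofazeax/ → gnosamdofazeaxa.

gnosamdofazeaxa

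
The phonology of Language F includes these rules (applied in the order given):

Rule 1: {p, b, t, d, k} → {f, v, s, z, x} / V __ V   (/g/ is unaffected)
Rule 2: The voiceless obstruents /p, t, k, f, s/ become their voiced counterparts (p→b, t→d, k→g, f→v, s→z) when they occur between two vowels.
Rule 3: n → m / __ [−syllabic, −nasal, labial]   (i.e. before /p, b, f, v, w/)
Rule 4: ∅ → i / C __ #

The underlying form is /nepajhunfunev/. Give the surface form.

nevajhumfunevi

Rule 1 (intervocalic spirantization): /p/ is a stop between vowels /e/ and /a/, so it spirantizes to the fricative [f]. /nepajhunfunev/ → nefajhunfunev.
Rule 2 (intervocalic voicing): /f/ is a voiceless obstruent between vowels /e/ and /a/, so it voices to [v]. /nefajhunfunev/ → nevajhunfunev.
Rule 3 (nasal place assimilation): /n/ precedes the labial consonant /f/, so it assimilates in place to [m]. /nevajhunfunev/ → nevajhumfunev.
Rule 4 (final i-epenthesis): the form ends in the consonant /v/, so [i] is inserted word-finally. /nevajhumfunev/ → nevajhumfunevi.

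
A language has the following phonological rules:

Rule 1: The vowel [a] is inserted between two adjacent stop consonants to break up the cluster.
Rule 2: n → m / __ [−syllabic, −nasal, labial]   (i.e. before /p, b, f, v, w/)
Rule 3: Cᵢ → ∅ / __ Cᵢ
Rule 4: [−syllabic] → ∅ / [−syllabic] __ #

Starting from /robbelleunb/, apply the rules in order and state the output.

Rule 1 (stop-cluster a-epenthesis): /b/ and /b/ form a stop–stop cluster, so [a] is inserted between them. /robbelleunb/ → robabelleunb.
Rule 2 (nasal place assimilation): /n/ precedes the labial consonant /b/, so it assimilates in place to [m]. /robabelleunb/ → robabelleumb.
Rule 3 (degemination): /ll/ is a geminate; the first /l/ deletes. /robabelleumb/ → robabeleumb.
Rule 4 (final cluster simplification): /b/ is the second consonant of a word-final cluster /mb/, so it deletes. /robabeleumb/ → robabeleum.

robabeleum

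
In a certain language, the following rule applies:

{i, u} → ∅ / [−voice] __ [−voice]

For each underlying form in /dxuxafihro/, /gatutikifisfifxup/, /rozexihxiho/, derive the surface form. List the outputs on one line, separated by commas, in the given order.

dxxafhro, gattkfsffxp, rozexhxho

/dxuxafihro/: /u/ is a high vowel flanked by voiceless consonants /x/ and /x/, so it deletes. /i/ is a high vowel flanked by voiceless consonants /f/ and /h/, so it deletes. → [dxxafhro].
/gatutikifisfifxup/: /u/ is a high vowel flanked by voiceless consonants /t/ and /t/, so it deletes. /i/ is a high vowel flanked by voiceless consonants /t/ and /k/, so it deletes. /i/ is a high vowel flanked by voiceless consonants /k/ and /f/, so it deletes. /i/ is a high vowel flanked by voiceless consonants /f/ and /s/, so it deletes. /i/ is a high vowel flanked by voiceless consonants /f/ and /f/, so it deletes. /u/ is a high vowel flanked by voiceless consonants /x/ and /p/, so it deletes. → [gattkfsffxp].
/rozexihxiho/: /i/ is a high vowel flanked by voiceless consonants /x/ and /h/, so it deletes. /i/ is a high vowel flanked by voiceless consonants /x/ and /h/, so it deletes. → [rozexhxho].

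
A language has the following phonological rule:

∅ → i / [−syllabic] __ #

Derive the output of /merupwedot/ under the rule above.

merupwedoti

the form ends in the consonant /t/, so [i] is inserted word-finally.
Surface form: [merupwedoti].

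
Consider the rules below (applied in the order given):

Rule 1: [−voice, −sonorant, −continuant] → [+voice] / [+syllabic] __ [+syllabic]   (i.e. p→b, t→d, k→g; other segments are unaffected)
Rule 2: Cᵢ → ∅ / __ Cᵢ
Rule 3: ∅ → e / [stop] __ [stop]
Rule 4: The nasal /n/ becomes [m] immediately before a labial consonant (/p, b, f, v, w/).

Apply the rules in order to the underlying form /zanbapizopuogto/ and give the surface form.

zambabizobuogeto

Rule 1 (intervocalic voicing): /p/ is a voiceless stop between vowels /a/ and /i/, so it voices to [b]. /p/ is a voiceless stop between vowels /o/ and /u/, so it voices to [b]. /zanbapizopuogto/ → zanbabizobuogto.
Rule 2 (degemination): no segment meets the environment; /zanbabizobuogto/ is unchanged.
Rule 3 (stop-cluster e-epenthesis): /g/ and /t/ form a stop–stop cluster, so [e] is inserted between them. /zanbabizobuogto/ → zanbabizobuogeto.
Rule 4 (nasal place assimilation): /n/ precedes the labial consonant /b/, so it assimilates in place to [m]. /zanbabizobuogeto/ → zambabizobuogeto.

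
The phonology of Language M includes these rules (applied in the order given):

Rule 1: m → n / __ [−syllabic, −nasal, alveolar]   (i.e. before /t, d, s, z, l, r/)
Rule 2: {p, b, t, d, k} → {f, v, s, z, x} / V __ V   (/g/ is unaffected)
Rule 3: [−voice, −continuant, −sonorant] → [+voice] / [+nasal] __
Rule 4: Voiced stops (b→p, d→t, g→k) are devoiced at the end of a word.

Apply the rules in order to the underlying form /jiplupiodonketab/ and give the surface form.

jiplufiozongesap

Rule 1 (nasal place assimilation): no segment meets the environment; /jiplupiodonketab/ is unchanged.
Rule 2 (intervocalic spirantization): /p/ is a stop between vowels /u/ and /i/, so it spirantizes to the fricative [f]. /d/ is a stop between vowels /o/ and /o/, so it spirantizes to the fricative [z]. /t/ is a stop between vowels /e/ and /a/, so it spirantizes to the fricative [s]. /jiplupiodonketab/ → jiplufiozonkesab.
Rule 3 (post-nasal voicing): /k/ is a voiceless stop immediately after the nasal /n/, so it voices to [g]. /jiplufiozonkesab/ → jiplufiozongesab.
Rule 4 (final devoicing): /b/ is a voiced stop in word-final position, so it devoices to [p]. /jiplufiozongesab/ → jiplufiozongesap.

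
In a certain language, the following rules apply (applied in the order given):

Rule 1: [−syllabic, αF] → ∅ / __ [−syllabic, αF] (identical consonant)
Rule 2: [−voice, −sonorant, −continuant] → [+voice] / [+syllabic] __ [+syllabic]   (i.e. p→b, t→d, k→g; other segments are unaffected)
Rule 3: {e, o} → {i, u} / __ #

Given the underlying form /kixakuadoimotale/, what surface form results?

kixaguadoimodali

Rule 1 (degemination): no segment meets the environment; /kixakuadoimotale/ is unchanged.
Rule 2 (intervocalic voicing): /k/ is a voiceless stop between vowels /a/ and /u/, so it voices to [g]. /t/ is a voiceless stop between vowels /o/ and /a/, so it voices to [d]. /kixakuadoimotale/ → kixaguadoimodale.
Rule 3 (final vowel raising): /e/ is a mid vowel in word-final position, so it raises to [i]. /kixaguadoimodale/ → kixaguadoimodali.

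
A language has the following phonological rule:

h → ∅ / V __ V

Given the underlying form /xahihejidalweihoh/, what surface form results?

/h/ occurs between vowels /a/ and /i/, so it deletes.
/h/ occurs between vowels /i/ and /e/, so it deletes.
/h/ occurs between vowels /i/ and /o/, so it deletes.
The other instance of /h/ does not occur in the required environment and remains unchanged.
Surface form: [xaiejidalweioh].

xaiejidalweioh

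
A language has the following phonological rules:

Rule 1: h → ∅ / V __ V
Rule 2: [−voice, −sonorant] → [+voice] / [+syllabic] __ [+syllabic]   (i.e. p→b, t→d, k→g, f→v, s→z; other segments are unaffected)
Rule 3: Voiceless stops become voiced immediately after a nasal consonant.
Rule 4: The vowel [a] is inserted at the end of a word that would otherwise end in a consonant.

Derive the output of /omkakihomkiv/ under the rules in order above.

omgagiomgiva

Rule 1 (intervocalic h-deletion): /h/ occurs between vowels /i/ and /o/, so it deletes. /omkakihomkiv/ → omkakiomkiv.
Rule 2 (intervocalic voicing): /k/ is a voiceless obstruent between vowels /a/ and /i/, so it voices to [g]. /omkakiomkiv/ → omkagiomkiv.
Rule 3 (post-nasal voicing): /k/ is a voiceless stop immediately after the nasal /m/, so it voices to [g]. /k/ is a voiceless stop immediately after the nasal /m/, so it voices to [g]. /omkagiomkiv/ → omgagiomgiv.
Rule 4 (final a-epenthesis): the form ends in the consonant /v/, so [a] is inserted word-finally. /omgagiomgiv/ → omgagiomgiva.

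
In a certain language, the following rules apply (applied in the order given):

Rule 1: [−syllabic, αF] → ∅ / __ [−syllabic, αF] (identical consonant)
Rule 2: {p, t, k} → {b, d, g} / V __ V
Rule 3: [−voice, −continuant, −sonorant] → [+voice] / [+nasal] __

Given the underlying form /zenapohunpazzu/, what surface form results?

zenabohunbazu

Rule 1 (degemination): /zz/ is a geminate; the first /z/ deletes. /zenapohunpazzu/ → zenapohunpazu.
Rule 2 (intervocalic voicing): /p/ is a voiceless stop between vowels /a/ and /o/, so it voices to [b]. /zenapohunpazu/ → zenabohunpazu.
Rule 3 (post-nasal voicing): /p/ is a voiceless stop immediately after the nasal /n/, so it voices to [b]. /zenabohunpazu/ → zenabohunbazu.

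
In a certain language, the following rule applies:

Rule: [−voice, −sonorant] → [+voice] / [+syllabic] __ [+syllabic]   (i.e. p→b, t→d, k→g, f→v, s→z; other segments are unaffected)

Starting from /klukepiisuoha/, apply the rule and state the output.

Scanning /klukepiisuoha/: /k/ at position 1 is not in the conditioning environment; /k/ is a voiceless obstruent between vowels /u/ and /e/, so it voices to [g]; /p/ is a voiceless obstruent between vowels /e/ and /i/, so it voices to [b]; /s/ is a voiceless obstruent between vowels /i/ and /u/, so it voices to [z].
Result: [klugebiizuoha].

klugebiizuoha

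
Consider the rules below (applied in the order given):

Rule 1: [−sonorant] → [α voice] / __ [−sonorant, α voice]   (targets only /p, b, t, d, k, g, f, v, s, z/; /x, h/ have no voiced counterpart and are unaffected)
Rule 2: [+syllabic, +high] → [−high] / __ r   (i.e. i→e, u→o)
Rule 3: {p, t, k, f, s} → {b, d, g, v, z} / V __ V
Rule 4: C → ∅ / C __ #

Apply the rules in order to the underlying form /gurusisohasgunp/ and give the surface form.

goruzizohazgun

Rule 1 (regressive voicing assimilation): /s/ precedes the voiced obstruent /g/, so it voices to [z] by assimilation. /gurusisohasgunp/ → gurusisohazgunp.
Rule 2 (pre-rhotic lowering): /u/ is a high vowel immediately before /r/, so it lowers to [o]. /gurusisohazgunp/ → gorusisohazgunp.
Rule 3 (intervocalic voicing): /s/ is a voiceless obstruent between vowels /u/ and /i/, so it voices to [z]. /s/ is a voiceless obstruent between vowels /i/ and /o/, so it voices to [z]. /gorusisohazgunp/ → goruzizohazgunp.
Rule 4 (final cluster simplification): /p/ is the second consonant of a word-final cluster /np/, so it deletes. /goruzizohazgunp/ → goruzizohazgun.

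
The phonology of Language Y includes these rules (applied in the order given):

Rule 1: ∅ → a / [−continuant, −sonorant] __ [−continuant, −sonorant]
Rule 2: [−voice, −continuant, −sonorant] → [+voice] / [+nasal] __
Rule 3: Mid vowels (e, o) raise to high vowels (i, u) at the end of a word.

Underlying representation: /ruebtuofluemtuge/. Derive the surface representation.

ruebatuofluemdugi

Rule 1 (stop-cluster a-epenthesis): /b/ and /t/ form a stop–stop cluster, so [a] is inserted between them. /ruebtuofluemtuge/ → ruebatuofluemtuge.
Rule 2 (post-nasal voicing): /t/ is a voiceless stop immediately after the nasal /m/, so it voices to [d]. /ruebatuofluemtuge/ → ruebatuofluemduge.
Rule 3 (final vowel raising): /e/ is a mid vowel in word-final position, so it raises to [i]. /ruebatuofluemduge/ → ruebatuofluemdugi.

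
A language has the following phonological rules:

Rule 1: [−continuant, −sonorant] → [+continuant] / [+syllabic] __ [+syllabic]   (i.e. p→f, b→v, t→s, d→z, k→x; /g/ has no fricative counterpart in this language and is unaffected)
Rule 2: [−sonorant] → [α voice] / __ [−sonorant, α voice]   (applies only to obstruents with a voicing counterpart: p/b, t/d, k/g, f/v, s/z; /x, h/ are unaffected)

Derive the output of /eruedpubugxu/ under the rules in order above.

eruetpuvukxu

Rule 1 (intervocalic spirantization): /b/ is a stop between vowels /u/ and /u/, so it spirantizes to the fricative [v]. /eruedpubugxu/ → eruedpuvugxu.
Rule 2 (regressive voicing assimilation): /d/ precedes the voiceless obstruent /p/, so it devoices to [t] by assimilation. /g/ precedes the voiceless obstruent /x/, so it devoices to [k] by assimilation. /eruedpuvugxu/ → eruetpuvukxu.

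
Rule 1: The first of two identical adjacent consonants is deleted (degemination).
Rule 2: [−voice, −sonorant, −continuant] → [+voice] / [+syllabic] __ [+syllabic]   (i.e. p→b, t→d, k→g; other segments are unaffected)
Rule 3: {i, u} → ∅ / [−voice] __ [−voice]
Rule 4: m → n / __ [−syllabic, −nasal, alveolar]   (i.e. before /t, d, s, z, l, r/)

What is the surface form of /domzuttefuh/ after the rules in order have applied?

Rule 1 (degemination): /tt/ is a geminate; the first /t/ deletes. /domzuttefuh/ → domzutefuh.
Rule 2 (intervocalic voicing): /t/ is a voiceless stop between vowels /u/ and /e/, so it voices to [d]. /domzutefuh/ → domzudefuh.
Rule 3 (high vowel syncope): /u/ is a high vowel flanked by voiceless consonants /f/ and /h/, so it deletes. /domzudefuh/ → domzudefh.
Rule 4 (nasal place assimilation): /m/ precedes the alveolar consonant /z/, so it assimilates in place to [n]. /domzudefh/ → donzudefh.

donzudefh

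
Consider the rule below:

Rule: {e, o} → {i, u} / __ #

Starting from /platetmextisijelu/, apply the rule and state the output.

platetmextisijelu

No segment of /platetmextisijelu/ meets the structural description of the rule, so the form surfaces unchanged.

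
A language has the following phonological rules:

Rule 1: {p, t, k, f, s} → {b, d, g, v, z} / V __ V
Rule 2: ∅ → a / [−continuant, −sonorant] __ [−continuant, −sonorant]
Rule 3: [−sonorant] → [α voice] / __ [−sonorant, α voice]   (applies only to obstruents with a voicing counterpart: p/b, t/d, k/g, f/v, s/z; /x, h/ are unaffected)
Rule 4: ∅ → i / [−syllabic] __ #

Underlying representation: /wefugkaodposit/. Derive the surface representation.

Rule 1 (intervocalic voicing): /f/ is a voiceless obstruent between vowels /e/ and /u/, so it voices to [v]. /s/ is a voiceless obstruent between vowels /o/ and /i/, so it voices to [z]. /wefugkaodposit/ → wevugkaodpozit.
Rule 2 (stop-cluster a-epenthesis): /g/ and /k/ form a stop–stop cluster, so [a] is inserted between them. /d/ and /p/ form a stop–stop cluster, so [a] is inserted between them. /wevugkaodpozit/ → wevugakaodapozit.
Rule 3 (regressive voicing assimilation): no segment meets the environment; /wevugakaodapozit/ is unchanged.
Rule 4 (final i-epenthesis): the form ends in the consonant /t/, so [i] is inserted word-finally. /wevugakaodapozit/ → wevugakaodapoziti.

wevugakaodapoziti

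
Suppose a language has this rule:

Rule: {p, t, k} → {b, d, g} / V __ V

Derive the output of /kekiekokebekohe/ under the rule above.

Scanning /kekiekokebekohe/: /k/ at position 1 is not in the conditioning environment; /k/ is a voiceless stop between vowels /e/ and /i/, so it voices to [g]; /k/ is a voiceless stop between vowels /e/ and /o/, so it voices to [g]; /k/ is a voiceless stop between vowels /o/ and /e/, so it voices to [g]; /k/ is a voiceless stop between vowels /e/ and /o/, so it voices to [g].
Result: [kegiegogebegohe].

kegiegogebegohe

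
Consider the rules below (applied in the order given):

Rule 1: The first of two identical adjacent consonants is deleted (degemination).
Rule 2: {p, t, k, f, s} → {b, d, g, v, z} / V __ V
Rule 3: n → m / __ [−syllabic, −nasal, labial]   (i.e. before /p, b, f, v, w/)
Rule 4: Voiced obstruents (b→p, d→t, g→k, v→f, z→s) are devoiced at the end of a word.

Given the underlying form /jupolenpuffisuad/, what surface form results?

jubolempuvizuat

Rule 1 (degemination): /ff/ is a geminate; the first /f/ deletes. /jupolenpuffisuad/ → jupolenpufisuad.
Rule 2 (intervocalic voicing): /p/ is a voiceless obstruent between vowels /u/ and /o/, so it voices to [b]. /f/ is a voiceless obstruent between vowels /u/ and /i/, so it voices to [v]. /s/ is a voiceless obstruent between vowels /i/ and /u/, so it voices to [z]. /jupolenpufisuad/ → jubolenpuvizuad.
Rule 3 (nasal place assimilation): /n/ precedes the labial consonant /p/, so it assimilates in place to [m]. /jubolenpuvizuad/ → jubolempuvizuad.
Rule 4 (final devoicing): /d/ is a voiced obstruent in word-final position, so it devoices to [t]. /jubolempuvizuad/ → jubolempuvizuat.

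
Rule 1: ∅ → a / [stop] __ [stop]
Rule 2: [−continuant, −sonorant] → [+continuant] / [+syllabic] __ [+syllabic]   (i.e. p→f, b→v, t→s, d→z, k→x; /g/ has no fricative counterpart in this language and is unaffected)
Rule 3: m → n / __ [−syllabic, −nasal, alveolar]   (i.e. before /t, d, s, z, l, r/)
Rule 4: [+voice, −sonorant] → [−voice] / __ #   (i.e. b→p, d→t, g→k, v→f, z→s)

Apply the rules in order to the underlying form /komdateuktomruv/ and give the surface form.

kondaseuxasonruf

Rule 1 (stop-cluster a-epenthesis): /k/ and /t/ form a stop–stop cluster, so [a] is inserted between them. /komdateuktomruv/ → komdateukatomruv.
Rule 2 (intervocalic spirantization): /t/ is a stop between vowels /a/ and /e/, so it spirantizes to the fricative [s]. /k/ is a stop between vowels /u/ and /a/, so it spirantizes to the fricative [x]. /t/ is a stop between vowels /a/ and /o/, so it spirantizes to the fricative [s]. /komdateukatomruv/ → komdaseuxasomruv.
Rule 3 (nasal place assimilation): /m/ precedes the alveolar consonant /d/, so it assimilates in place to [n]. /m/ precedes the alveolar consonant /r/, so it assimilates in place to [n]. /komdaseuxasomruv/ → kondaseuxasonruv.
Rule 4 (final devoicing): /v/ is a voiced obstruent in word-final position, so it devoices to [f]. /kondaseuxasonruv/ → kondaseuxasonruf.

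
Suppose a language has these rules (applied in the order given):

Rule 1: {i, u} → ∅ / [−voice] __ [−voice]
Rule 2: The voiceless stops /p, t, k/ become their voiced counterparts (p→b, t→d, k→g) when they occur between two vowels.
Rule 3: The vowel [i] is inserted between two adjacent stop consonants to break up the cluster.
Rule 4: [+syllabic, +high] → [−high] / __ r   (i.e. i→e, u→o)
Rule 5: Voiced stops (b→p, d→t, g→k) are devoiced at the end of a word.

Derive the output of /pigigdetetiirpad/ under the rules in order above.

Rule 1 (high vowel syncope): no segment meets the environment; /pigigdetetiirpad/ is unchanged.
Rule 2 (intervocalic voicing): /t/ is a voiceless stop between vowels /e/ and /e/, so it voices to [d]. /t/ is a voiceless stop between vowels /e/ and /i/, so it voices to [d]. /pigigdetetiirpad/ → pigigdedediirpad.
Rule 3 (stop-cluster i-epenthesis): /g/ and /d/ form a stop–stop cluster, so [i] is inserted between them. /pigigdedediirpad/ → pigigidedediirpad.
Rule 4 (pre-rhotic lowering): /i/ is a high vowel immediately before /r/, so it lowers to [e]. /pigigidedediirpad/ → pigigidededierpad.
Rule 5 (final devoicing): /d/ is a voiced stop in word-final position, so it devoices to [t]. /pigigidededierpad/ → pigigidededierpat.

pigigidededierpat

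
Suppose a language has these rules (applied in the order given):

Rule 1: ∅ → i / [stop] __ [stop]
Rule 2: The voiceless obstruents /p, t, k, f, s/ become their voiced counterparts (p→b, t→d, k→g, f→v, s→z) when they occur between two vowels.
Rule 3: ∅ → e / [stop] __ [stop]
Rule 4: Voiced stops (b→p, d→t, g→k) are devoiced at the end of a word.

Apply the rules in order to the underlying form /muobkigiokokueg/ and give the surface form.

Rule 1 (stop-cluster i-epenthesis): /b/ and /k/ form a stop–stop cluster, so [i] is inserted between them. /muobkigiokokueg/ → muobikigiokokueg.
Rule 2 (intervocalic voicing): /k/ is a voiceless obstruent between vowels /i/ and /i/, so it voices to [g]. /k/ is a voiceless obstruent between vowels /o/ and /o/, so it voices to [g]. /k/ is a voiceless obstruent between vowels /o/ and /u/, so it voices to [g]. /muobikigiokokueg/ → muobigigiogogueg.
Rule 3 (stop-cluster e-epenthesis): no segment meets the environment; /muobigigiogogueg/ is unchanged.
Rule 4 (final devoicing): /g/ is a voiced stop in word-final position, so it devoices to [k]. /muobigigiogogueg/ → muobigigiogoguek.

muobigigiogoguek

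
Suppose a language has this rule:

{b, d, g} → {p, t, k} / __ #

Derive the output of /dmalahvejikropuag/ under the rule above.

Scanning /dmalahvejikropuag/: /d/ at position 1 is not in the conditioning environment; /g/ is a voiced stop in word-final position, so it devoices to [k].
Result: [dmalahvejikropuak].

dmalahvejikropuak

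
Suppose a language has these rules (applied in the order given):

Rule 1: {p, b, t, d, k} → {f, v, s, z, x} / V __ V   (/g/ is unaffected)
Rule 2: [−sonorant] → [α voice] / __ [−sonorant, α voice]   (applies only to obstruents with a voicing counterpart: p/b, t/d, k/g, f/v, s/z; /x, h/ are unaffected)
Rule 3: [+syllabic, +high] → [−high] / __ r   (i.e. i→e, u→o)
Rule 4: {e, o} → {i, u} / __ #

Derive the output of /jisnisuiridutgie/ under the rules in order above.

Rule 1 (intervocalic spirantization): /d/ is a stop between vowels /i/ and /u/, so it spirantizes to the fricative [z]. /jisnisuiridutgie/ → jisnisuirizutgie.
Rule 2 (regressive voicing assimilation): /t/ precedes the voiced obstruent /g/, so it voices to [d] by assimilation. /jisnisuirizutgie/ → jisnisuirizudgie.
Rule 3 (pre-rhotic lowering): /i/ is a high vowel immediately before /r/, so it lowers to [e]. /jisnisuirizudgie/ → jisnisuerizudgie.
Rule 4 (final vowel raising): /e/ is a mid vowel in word-final position, so it raises to [i]. /jisnisuerizudgie/ → jisnisuerizudgii.

jisnisuerizudgii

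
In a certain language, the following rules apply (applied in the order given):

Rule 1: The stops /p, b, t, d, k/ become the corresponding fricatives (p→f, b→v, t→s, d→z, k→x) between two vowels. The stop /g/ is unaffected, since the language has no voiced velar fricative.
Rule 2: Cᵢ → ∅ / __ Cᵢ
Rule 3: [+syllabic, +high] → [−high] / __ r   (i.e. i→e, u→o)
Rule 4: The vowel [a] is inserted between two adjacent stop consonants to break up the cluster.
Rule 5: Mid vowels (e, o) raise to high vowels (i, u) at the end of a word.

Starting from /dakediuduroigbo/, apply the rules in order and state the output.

daxeziuzoroigabu

Rule 1 (intervocalic spirantization): /k/ is a stop between vowels /a/ and /e/, so it spirantizes to the fricative [x]. /d/ is a stop between vowels /e/ and /i/, so it spirantizes to the fricative [z]. /d/ is a stop between vowels /u/ and /u/, so it spirantizes to the fricative [z]. /dakediuduroigbo/ → daxeziuzuroigbo.
Rule 2 (degemination): no segment meets the environment; /daxeziuzuroigbo/ is unchanged.
Rule 3 (pre-rhotic lowering): /u/ is a high vowel immediately before /r/, so it lowers to [o]. /daxeziuzuroigbo/ → daxeziuzoroigbo.
Rule 4 (stop-cluster a-epenthesis): /g/ and /b/ form a stop–stop cluster, so [a] is inserted between them. /daxeziuzoroigbo/ → daxeziuzoroigabo.
Rule 5 (final vowel raising): /o/ is a mid vowel in word-final position, so it raises to [u]. /daxeziuzoroigabo/ → daxeziuzoroigabu.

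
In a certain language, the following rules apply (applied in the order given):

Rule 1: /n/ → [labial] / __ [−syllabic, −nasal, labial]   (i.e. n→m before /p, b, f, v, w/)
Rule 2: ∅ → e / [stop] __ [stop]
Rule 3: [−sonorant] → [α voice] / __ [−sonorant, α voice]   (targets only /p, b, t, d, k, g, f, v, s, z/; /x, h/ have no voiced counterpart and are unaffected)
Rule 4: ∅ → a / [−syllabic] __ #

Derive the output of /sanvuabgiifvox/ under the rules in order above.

Rule 1 (nasal place assimilation): /n/ precedes the labial consonant /v/, so it assimilates in place to [m]. /sanvuabgiifvox/ → samvuabgiifvox.
Rule 2 (stop-cluster e-epenthesis): /b/ and /g/ form a stop–stop cluster, so [e] is inserted between them. /samvuabgiifvox/ → samvuabegiifvox.
Rule 3 (regressive voicing assimilation): /f/ precedes the voiced obstruent /v/, so it voices to [v] by assimilation. /samvuabegiifvox/ → samvuabegiivvox.
Rule 4 (final a-epenthesis): the form ends in the consonant /x/, so [a] is inserted word-finally. /samvuabegiivvox/ → samvuabegiivvoxa.

samvuabegiivvoxa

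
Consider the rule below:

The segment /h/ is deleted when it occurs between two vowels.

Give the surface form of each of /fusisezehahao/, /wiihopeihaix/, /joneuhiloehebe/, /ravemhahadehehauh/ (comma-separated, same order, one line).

fusisezeaao, wiiopeiaix, joneuiloeebe, ravemhaadeeauh

/fusisezehahao/: /h/ occurs between vowels /e/ and /a/, so it deletes. /h/ occurs between vowels /a/ and /a/, so it deletes. → [fusisezeaao].
/wiihopeihaix/: /h/ occurs between vowels /i/ and /o/, so it deletes. /h/ occurs between vowels /i/ and /a/, so it deletes. → [wiiopeiaix].
/joneuhiloehebe/: /h/ occurs between vowels /u/ and /i/, so it deletes. /h/ occurs between vowels /e/ and /e/, so it deletes. → [joneuiloeebe].
/ravemhahadehehauh/: /h/ occurs between vowels /a/ and /a/, so it deletes. /h/ occurs between vowels /e/ and /e/, so it deletes. /h/ occurs between vowels /e/ and /a/, so it deletes. → [ravemhaadeeauh].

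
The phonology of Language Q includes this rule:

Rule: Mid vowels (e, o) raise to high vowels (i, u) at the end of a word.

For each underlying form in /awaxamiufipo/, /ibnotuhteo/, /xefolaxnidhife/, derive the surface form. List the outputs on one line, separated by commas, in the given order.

awaxamiufipu, ibnotuhteu, xefolaxnidhifi

/awaxamiufipo/: /o/ is a mid vowel in word-final position, so it raises to [u]. → [awaxamiufipu].
/ibnotuhteo/: /o/ is a mid vowel in word-final position, so it raises to [u]. → [ibnotuhteu].
/xefolaxnidhife/: /e/ is a mid vowel in word-final position, so it raises to [i]. → [xefolaxnidhifi].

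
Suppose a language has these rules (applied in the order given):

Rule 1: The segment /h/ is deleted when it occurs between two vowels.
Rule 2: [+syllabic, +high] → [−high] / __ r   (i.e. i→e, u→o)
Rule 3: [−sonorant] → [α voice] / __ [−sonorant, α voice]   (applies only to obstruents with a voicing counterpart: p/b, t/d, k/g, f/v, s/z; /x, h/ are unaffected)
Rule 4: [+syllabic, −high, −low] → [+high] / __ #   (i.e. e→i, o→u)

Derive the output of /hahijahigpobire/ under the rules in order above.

haijaikpoberi

Rule 1 (intervocalic h-deletion): /h/ occurs between vowels /a/ and /i/, so it deletes. /h/ occurs between vowels /a/ and /i/, so it deletes. /hahijahigpobire/ → haijaigpobire.
Rule 2 (pre-rhotic lowering): /i/ is a high vowel immediately before /r/, so it lowers to [e]. /haijaigpobire/ → haijaigpobere.
Rule 3 (regressive voicing assimilation): /g/ precedes the voiceless obstruent /p/, so it devoices to [k] by assimilation. /haijaigpobere/ → haijaikpobere.
Rule 4 (final vowel raising): /e/ is a mid vowel in word-final position, so it raises to [i]. /haijaikpobere/ → haijaikpoberi.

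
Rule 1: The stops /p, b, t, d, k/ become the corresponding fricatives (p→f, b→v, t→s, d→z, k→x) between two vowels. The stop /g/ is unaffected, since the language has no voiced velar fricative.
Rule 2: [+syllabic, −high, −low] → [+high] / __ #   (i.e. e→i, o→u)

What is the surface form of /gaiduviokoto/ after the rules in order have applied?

Rule 1 (intervocalic spirantization): /d/ is a stop between vowels /i/ and /u/, so it spirantizes to the fricative [z]. /k/ is a stop between vowels /o/ and /o/, so it spirantizes to the fricative [x]. /t/ is a stop between vowels /o/ and /o/, so it spirantizes to the fricative [s]. /gaiduviokoto/ → gaizuvioxoso.
Rule 2 (final vowel raising): /o/ is a mid vowel in word-final position, so it raises to [u]. /gaizuvioxoso/ → gaizuvioxosu.

gaizuvioxosu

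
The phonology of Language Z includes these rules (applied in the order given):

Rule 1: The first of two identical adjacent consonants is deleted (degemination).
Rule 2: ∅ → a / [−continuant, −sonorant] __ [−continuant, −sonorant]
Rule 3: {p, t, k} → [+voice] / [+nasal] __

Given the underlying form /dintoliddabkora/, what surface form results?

Rule 1 (degemination): /dd/ is a geminate; the first /d/ deletes. /dintoliddabkora/ → dintolidabkora.
Rule 2 (stop-cluster a-epenthesis): /b/ and /k/ form a stop–stop cluster, so [a] is inserted between them. /dintolidabkora/ → dintolidabakora.
Rule 3 (post-nasal voicing): /t/ is a voiceless stop immediately after the nasal /n/, so it voices to [d]. /dintolidabakora/ → dindolidabakora.

dindolidabakora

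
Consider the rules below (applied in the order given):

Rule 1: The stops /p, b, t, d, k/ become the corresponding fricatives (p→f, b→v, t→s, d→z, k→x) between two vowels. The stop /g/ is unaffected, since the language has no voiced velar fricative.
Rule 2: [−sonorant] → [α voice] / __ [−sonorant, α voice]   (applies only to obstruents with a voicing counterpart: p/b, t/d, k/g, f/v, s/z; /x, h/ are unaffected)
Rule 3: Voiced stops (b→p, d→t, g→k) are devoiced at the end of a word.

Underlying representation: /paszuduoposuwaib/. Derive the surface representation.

Rule 1 (intervocalic spirantization): /d/ is a stop between vowels /u/ and /u/, so it spirantizes to the fricative [z]. /p/ is a stop between vowels /o/ and /o/, so it spirantizes to the fricative [f]. /paszuduoposuwaib/ → paszuzuofosuwaib.
Rule 2 (regressive voicing assimilation): /s/ precedes the voiced obstruent /z/, so it voices to [z] by assimilation. /paszuzuofosuwaib/ → pazzuzuofosuwaib.
Rule 3 (final devoicing): /b/ is a voiced stop in word-final position, so it devoices to [p]. /pazzuzuofosuwaib/ → pazzuzuofosuwaip.

pazzuzuofosuwaip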